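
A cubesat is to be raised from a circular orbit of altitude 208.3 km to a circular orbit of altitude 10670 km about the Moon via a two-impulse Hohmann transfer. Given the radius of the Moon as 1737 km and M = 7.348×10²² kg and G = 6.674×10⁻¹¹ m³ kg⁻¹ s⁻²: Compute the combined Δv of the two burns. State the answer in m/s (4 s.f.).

μ = GM = 6.674×10⁻¹¹ × 7.348×10²² = 4.904×10¹² m³/s².
r₁ = 1737 + 208.3 = 1945.3 km = 1.9453×10⁶ m.
r₂ = 1737 + 10670 = 12407 km = 1.2407×10⁷ m.
Transfer ellipse a_t = (r₁ + r₂)/2 = 7.176×10⁶ m.
At r₁: circular v_c1 = √(μ/r₁) = 1588 m/s; transfer-perilune v_p = √[μ(2/r₁ − 1/a_t)] = 2088 m/s.
Δv₁ = v_p − v_c1 = 500.0 m/s.
At r₂: circular v_c2 = √(μ/r₂) = 628.7 m/s; transfer-apolune v_a = √[μ(2/r₂ − 1/a_t)] = 327.3 m/s.
Δv₂ = v_c2 − v_a = 301.4 m/s.
Total Δv = Δv₁ + Δv₂ = 801.3 m/s.

Δv_total ≈ 801.3 m/s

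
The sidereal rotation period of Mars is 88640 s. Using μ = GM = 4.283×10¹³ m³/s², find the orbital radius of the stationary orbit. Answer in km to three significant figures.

r_sync ≈ 20400 km

A synchronous orbit has period T, so by Kepler's third law a = (μT²/4π²)^(1/3).
μT²/4π² = 4.283×10¹³ × (8.864×10⁴)² / 39.48 = 8.524×10²¹ m³.
a = 2.043×10⁷ m = 20428 km.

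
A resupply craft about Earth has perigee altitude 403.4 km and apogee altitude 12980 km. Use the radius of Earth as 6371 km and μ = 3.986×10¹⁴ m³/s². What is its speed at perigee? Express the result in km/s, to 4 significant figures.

v ≈ 9.336 km/s

r_p = 6371 + 403.4 = 6774.4 km = 6.7744×10⁶ m.
r_a = 6371 + 12980 = 19351 km = 1.9351×10⁷ m.
Semi-major axis a = (r_p + r_a)/2 = 13063 km = 1.306×10⁷ m.
Vis-viva: v² = μ(2/r − 1/a) = 3.986×10¹⁴ × (2.952×10⁻⁷ − 7.655×10⁻⁸) = 8.716×10⁷ m²/s².
v = 9336 m/s = 9.336 km/s.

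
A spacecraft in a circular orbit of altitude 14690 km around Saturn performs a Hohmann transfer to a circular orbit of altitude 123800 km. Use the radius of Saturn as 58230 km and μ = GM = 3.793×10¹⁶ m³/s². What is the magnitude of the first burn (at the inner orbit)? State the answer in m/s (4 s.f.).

r₁ = 58230 + 14690 = 72920 km = 7.2920×10⁷ m.
r₂ = 58230 + 123800 = 182030 km = 1.8203×10⁸ m.
Transfer ellipse a_t = (r₁ + r₂)/2 = 1.275×10⁸ m.
At r₁: circular v_c1 = √(μ/r₁) = 22810 m/s; transfer-perikrone v_p = √[μ(2/r₁ − 1/a_t)] = 27250 m/s.
Δv₁ = v_p − v_c1 = 4447 m/s.

Δv ≈ 4447 m/s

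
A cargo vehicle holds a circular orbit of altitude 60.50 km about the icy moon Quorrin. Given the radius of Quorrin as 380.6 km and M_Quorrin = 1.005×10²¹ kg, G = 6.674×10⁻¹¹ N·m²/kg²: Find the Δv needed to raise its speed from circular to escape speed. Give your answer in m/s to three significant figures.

μ = GM = 6.674×10⁻¹¹ × 1.005×10²¹ = 6.707×10¹⁰ m³/s².
r = 380.6 + 60.50 = 441.10 km = 4.4110×10⁵ m.
Circular speed v_c = √(μ/r) = 389.9 m/s.
Escape speed v_esc = √(2μ/r) = √2 × v_c = 551.5 m/s.
Δv = v_esc − v_c = 161.5 m/s.

Δv ≈ 162 m/s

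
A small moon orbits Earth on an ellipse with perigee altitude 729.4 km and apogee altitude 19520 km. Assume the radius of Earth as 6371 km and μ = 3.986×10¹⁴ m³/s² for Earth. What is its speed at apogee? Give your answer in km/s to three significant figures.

r_p = 6371 + 729.4 = 7100.4 km = 7.1004×10⁶ m.
r_a = 6371 + 19520 = 25891 km = 2.5891×10⁷ m.
Semi-major axis a = (r_p + r_a)/2 = 16496 km = 1.650×10⁷ m.
Vis-viva: v² = μ(2/r − 1/a) = 3.986×10¹⁴ × (7.725×10⁻⁸ − 6.062×10⁻⁸) = 6.627×10⁶ m²/s².
v = 2574 m/s = 2.574 km/s.

v ≈ 2.57 km/s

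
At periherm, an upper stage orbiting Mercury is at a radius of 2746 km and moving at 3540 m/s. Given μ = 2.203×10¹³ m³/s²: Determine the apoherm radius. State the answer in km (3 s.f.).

apoherm radius ≈ 9790 km

r_p = 2.746×10⁶ m.
Specific energy ε = v²/2 − μ/r = -1.757×10⁶ J/kg, so a = −μ/(2ε) = 6.270×10⁶ m.
The apsides satisfy r_p + r_a = 2a, so the apoherm radius is 2a − r_p = 9.794×10⁶ m = 9794.0 km.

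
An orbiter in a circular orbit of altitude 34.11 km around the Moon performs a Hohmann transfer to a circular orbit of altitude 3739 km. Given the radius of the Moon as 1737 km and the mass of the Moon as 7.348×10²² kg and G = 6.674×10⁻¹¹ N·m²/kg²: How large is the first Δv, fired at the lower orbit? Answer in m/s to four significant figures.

Δv ≈ 381.6 m/s

μ = GM = 6.674×10⁻¹¹ × 7.348×10²² = 4.904×10¹² m³/s².
r₁ = 1737 + 34.11 = 1771.1 km = 1.7711×10⁶ m.
r₂ = 1737 + 3739 = 5476.0 km = 5.4760×10⁶ m.
Transfer ellipse a_t = (r₁ + r₂)/2 = 3.624×10⁶ m.
At r₁: circular v_c1 = √(μ/r₁) = 1664 m/s; transfer-perilune v_p = √[μ(2/r₁ − 1/a_t)] = 2046 m/s.
Δv₁ = v_p − v_c1 = 381.6 m/s.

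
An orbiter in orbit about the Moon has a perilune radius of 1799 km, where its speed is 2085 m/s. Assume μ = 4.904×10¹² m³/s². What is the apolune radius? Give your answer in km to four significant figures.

r_p = 1.799×10⁶ m.
Specific energy ε = v²/2 − μ/r = -5.523×10⁵ J/kg, so a = −μ/(2ε) = 4.439×10⁶ m.
The apsides satisfy r_p + r_a = 2a, so the apolune radius is 2a − r_p = 7.079×10⁶ m = 7079.5 km.

apolune radius ≈ 7079 km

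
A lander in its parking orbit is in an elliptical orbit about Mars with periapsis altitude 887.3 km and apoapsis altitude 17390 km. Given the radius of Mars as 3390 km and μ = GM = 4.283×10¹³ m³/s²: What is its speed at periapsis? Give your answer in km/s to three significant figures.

v ≈ 4.08 km/s

r_p = 3390 + 887.3 = 4277.3 km = 4.2773×10⁶ m.
r_a = 3390 + 17390 = 20780 km = 2.0780×10⁷ m.
Semi-major axis a = (r_p + r_a)/2 = 12529 km = 1.253×10⁷ m.
Vis-viva: v² = μ(2/r − 1/a) = 4.283×10¹³ × (4.676×10⁻⁷ − 7.982×10⁻⁸) = 1.661×10⁷ m²/s².
v = 4075 m/s = 4.075 km/s.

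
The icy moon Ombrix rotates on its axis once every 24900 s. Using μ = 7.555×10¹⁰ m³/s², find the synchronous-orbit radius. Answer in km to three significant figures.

r_sync ≈ 1060 km

A synchronous orbit has period T, so by Kepler's third law a = (μT²/4π²)^(1/3).
μT²/4π² = 7.555×10¹⁰ × (2.490×10⁴)² / 39.48 = 1.187×10¹⁸ m³.
a = 1.059×10⁶ m = 1058.7 km.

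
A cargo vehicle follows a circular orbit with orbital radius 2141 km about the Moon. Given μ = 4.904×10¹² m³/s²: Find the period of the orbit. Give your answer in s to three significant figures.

r = 2141 km = 2.141×10⁶ m.
Kepler's third law: T = 2π√(r³/μ) = 2π√((2.141×10⁶)³ / 4.904×10¹²).
r³/μ = 2.001×10⁶ s², so T = 2π × 1.415×10³ = 8.889×10³ s.

T ≈ 8890 s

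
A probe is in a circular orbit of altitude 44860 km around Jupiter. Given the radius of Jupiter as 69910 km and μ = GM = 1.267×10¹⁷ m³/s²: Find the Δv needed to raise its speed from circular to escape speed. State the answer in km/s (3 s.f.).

r = 69910 + 44860 = 114770 km = 1.1477×10⁸ m.
Circular speed v_c = √(μ/r) = 33230 m/s.
Escape speed v_esc = √(2μ/r) = √2 × v_c = 46990 m/s.
Δv = v_esc − v_c = 13760 m/s = 13.76 km/s.

Δv ≈ 13.8 km/s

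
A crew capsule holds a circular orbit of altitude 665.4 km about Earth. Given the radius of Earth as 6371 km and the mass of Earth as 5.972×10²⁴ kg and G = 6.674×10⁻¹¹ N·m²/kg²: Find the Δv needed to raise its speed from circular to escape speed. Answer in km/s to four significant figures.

Δv ≈ 3.117 km/s

μ = GM = 6.674×10⁻¹¹ × 5.972×10²⁴ = 3.986×10¹⁴ m³/s².
r = 6371 + 665.4 = 7036.4 km = 7.0364×10⁶ m.
Circular speed v_c = √(μ/r) = 7526 m/s.
Escape speed v_esc = √(2μ/r) = √2 × v_c = 10640 m/s.
Δv = v_esc − v_c = 3117 m/s = 3.117 km/s.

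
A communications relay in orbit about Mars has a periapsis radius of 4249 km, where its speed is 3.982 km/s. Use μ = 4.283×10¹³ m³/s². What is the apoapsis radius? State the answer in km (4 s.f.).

apoapsis radius ≈ 15650 km

r_p = 4.249×10⁶ m.
Specific energy ε = v²/2 − μ/r = -2.152×10⁶ J/kg, so a = −μ/(2ε) = 9.952×10⁶ m.
The apsides satisfy r_p + r_a = 2a, so the apoapsis radius is 2a − r_p = 1.565×10⁷ m = 15655 km.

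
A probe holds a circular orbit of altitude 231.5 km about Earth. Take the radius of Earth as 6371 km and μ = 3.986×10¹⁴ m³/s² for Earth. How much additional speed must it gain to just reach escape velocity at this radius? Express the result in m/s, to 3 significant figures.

r = 6371 + 231.5 = 6602.5 km = 6.6025×10⁶ m.
Circular speed v_c = √(μ/r) = 7770 m/s.
Escape speed v_esc = √(2μ/r) = √2 × v_c = 10990 m/s.
Δv = v_esc − v_c = 3218 m/s.

Δv ≈ 3220 m/s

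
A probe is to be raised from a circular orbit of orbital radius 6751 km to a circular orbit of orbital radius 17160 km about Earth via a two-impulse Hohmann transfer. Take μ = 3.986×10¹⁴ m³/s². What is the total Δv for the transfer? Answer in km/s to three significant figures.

r₁ = 6751 km = 6.751×10⁶ m.
r₂ = 17160 km = 1.716×10⁷ m.
Transfer ellipse a_t = (r₁ + r₂)/2 = 1.196×10⁷ m.
At r₁: circular v_c1 = √(μ/r₁) = 7684 m/s; transfer-perigee v_p = √[μ(2/r₁ − 1/a_t)] = 9206 m/s.
Δv₁ = v_p − v_c1 = 1522 m/s.
At r₂: circular v_c2 = √(μ/r₂) = 4820 m/s; transfer-apogee v_a = √[μ(2/r₂ − 1/a_t)] = 3622 m/s.
Δv₂ = v_c2 − v_a = 1198 m/s.
Total Δv = Δv₁ + Δv₂ = 2720 m/s = 2.720 km/s.

Δv_total ≈ 2.72 km/s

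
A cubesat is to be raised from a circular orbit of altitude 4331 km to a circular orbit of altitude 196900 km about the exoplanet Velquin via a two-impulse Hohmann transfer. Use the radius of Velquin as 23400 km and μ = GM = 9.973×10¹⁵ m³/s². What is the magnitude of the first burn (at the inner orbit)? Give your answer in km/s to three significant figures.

r₁ = 23400 + 4331 = 27731 km = 2.7731×10⁷ m.
r₂ = 23400 + 196900 = 220300 km = 2.2030×10⁸ m.
Transfer ellipse a_t = (r₁ + r₂)/2 = 1.240×10⁸ m.
At r₁: circular v_c1 = √(μ/r₁) = 18960 m/s; transfer-periapsis v_p = √[μ(2/r₁ − 1/a_t)] = 25280 m/s.
Δv₁ = v_p − v_c1 = 6311 m/s.
= 6.311 km/s.

Δv ≈ 6.31 km/s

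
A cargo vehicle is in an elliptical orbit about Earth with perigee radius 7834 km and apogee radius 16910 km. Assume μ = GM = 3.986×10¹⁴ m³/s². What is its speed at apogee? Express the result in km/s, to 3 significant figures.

Semi-major axis a = (r_p + r_a)/2 = 12372 km = 1.237×10⁷ m.
Vis-viva: v² = μ(2/r − 1/a) = 3.986×10¹⁴ × (1.183×10⁻⁷ − 8.083×10⁻⁸) = 1.493×10⁷ m²/s².
v = 3863 m/s = 3.863 km/s.

v ≈ 3.86 km/s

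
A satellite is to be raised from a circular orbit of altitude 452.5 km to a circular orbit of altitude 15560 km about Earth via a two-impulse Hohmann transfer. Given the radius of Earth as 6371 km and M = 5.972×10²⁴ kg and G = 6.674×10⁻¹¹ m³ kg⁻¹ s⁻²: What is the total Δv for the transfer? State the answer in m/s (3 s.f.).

μ = GM = 6.674×10⁻¹¹ × 5.972×10²⁴ = 3.986×10¹⁴ m³/s².
r₁ = 6371 + 452.5 = 6823.5 km = 6.8235×10⁶ m.
r₂ = 6371 + 15560 = 21931 km = 2.1931×10⁷ m.
Transfer ellipse a_t = (r₁ + r₂)/2 = 1.438×10⁷ m.
At r₁: circular v_c1 = √(μ/r₁) = 7643 m/s; transfer-perigee v_p = √[μ(2/r₁ − 1/a_t)] = 9439 m/s.
Δv₁ = v_p − v_c1 = 1797 m/s.
At r₂: circular v_c2 = √(μ/r₂) = 4263 m/s; transfer-apogee v_a = √[μ(2/r₂ − 1/a_t)] = 2937 m/s.
Δv₂ = v_c2 − v_a = 1326 m/s.
Total Δv = Δv₁ + Δv₂ = 3123 m/s.

Δv_total ≈ 3120 m/s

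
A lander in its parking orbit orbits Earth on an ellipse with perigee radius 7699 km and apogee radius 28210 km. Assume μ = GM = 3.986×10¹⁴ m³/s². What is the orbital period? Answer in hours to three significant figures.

T ≈ 6.65 hours

Semi-major axis a = (r_p + r_a)/2 = (7699.0 + 28210)/2 = 17954 km = 1.795×10⁷ m.
By Kepler's third law T = 2π√(a³/μ) = 2π × 3.811×10³ = 2.394×10⁴ s.
= 6.651 hours.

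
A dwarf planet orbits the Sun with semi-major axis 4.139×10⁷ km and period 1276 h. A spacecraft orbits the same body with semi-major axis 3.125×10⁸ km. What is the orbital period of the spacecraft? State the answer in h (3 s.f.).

T₂ ≈ 26500 h

Kepler's third law: T² ∝ a³, so T₂ = T₁ (a₂/a₁)^(3/2).
a₂/a₁ = 7.550, (a₂/a₁)^(3/2) = 20.75.
T₂ = 1276 × 20.75 = 26470 h.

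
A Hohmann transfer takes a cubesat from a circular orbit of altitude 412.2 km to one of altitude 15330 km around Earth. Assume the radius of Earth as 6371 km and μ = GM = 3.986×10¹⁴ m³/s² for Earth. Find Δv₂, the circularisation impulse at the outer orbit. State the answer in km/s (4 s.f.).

r₁ = 6371 + 412.2 = 6783.2 km = 6.7832×10⁶ m.
r₂ = 6371 + 15330 = 21701 km = 2.1701×10⁷ m.
Transfer ellipse a_t = (r₁ + r₂)/2 = 1.424×10⁷ m.
At r₁: circular v_c1 = √(μ/r₁) = 7666 m/s; transfer-perigee v_p = √[μ(2/r₁ − 1/a_t)] = 9462 m/s.
At r₂: circular v_c2 = √(μ/r₂) = 4286 m/s; transfer-apogee v_a = √[μ(2/r₂ − 1/a_t)] = 2958 m/s.
Δv₂ = v_c2 − v_a = 1328 m/s.
= 1.328 km/s.

Δv ≈ 1.328 km/s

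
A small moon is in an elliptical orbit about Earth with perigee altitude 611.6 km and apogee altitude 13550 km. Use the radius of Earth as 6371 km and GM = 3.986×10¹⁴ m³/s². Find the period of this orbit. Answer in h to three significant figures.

r_p = 6371 + 611.6 = 6982.6 km = 6.9826×10⁶ m.
r_a = 6371 + 13550 = 19921 km = 1.9921×10⁷ m.
Semi-major axis a = (r_p + r_a)/2 = (6982.6 + 19921)/2 = 13452 km = 1.345×10⁷ m.
By Kepler's third law T = 2π√(a³/μ) = 2π × 2.471×10³ = 1.553×10⁴ s.
= 4.313 h.

T ≈ 4.31 h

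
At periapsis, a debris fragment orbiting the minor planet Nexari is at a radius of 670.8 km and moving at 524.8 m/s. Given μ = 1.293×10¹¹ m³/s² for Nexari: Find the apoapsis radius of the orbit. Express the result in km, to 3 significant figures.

r_p = 6.708×10⁵ m.
Specific energy ε = v²/2 − μ/r = -5.505×10⁴ J/kg, so a = −μ/(2ε) = 1.174×10⁶ m.
The apsides satisfy r_p + r_a = 2a, so the apoapsis radius is 2a − r_p = 1.678×10⁶ m = 1678.1 km.

apoapsis radius ≈ 1680 km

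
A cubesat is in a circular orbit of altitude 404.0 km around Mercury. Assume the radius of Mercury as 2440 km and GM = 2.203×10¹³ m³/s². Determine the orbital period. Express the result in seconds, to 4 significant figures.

T ≈ 6420 seconds

r = 2440 + 404.0 = 2844.0 km = 2.8440×10⁶ m.
Kepler's third law: T = 2π√(r³/μ) = 2π√((2.844×10⁶)³ / 2.203×10¹³).
r³/μ = 1.044×10⁶ s², so T = 2π × 1.022×10³ = 6.420×10³ s.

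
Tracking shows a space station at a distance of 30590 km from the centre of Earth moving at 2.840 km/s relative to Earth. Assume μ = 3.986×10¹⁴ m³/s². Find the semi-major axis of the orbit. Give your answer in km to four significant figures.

a ≈ 22150 km

r = 3.059×10⁷ m.
Specific orbital energy ε = v²/2 − μ/r = (2840)²/2 − 3.986×10¹⁴/3.059×10⁷ = -8.998×10⁶ J/kg.
Since ε = −μ/(2a), a = −μ/(2ε) = 2.215×10⁷ m = 22150 km.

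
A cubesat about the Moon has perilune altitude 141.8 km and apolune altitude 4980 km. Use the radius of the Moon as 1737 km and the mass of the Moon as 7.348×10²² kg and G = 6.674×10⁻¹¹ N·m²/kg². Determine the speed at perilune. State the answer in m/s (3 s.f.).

μ = GM = 6.674×10⁻¹¹ × 7.348×10²² = 4.904×10¹² m³/s².
r_p = 1737 + 141.8 = 1878.8 km = 1.8788×10⁶ m.
r_a = 1737 + 4980 = 6717.0 km = 6.7170×10⁶ m.
Semi-major axis a = (r_p + r_a)/2 = 4297.9 km = 4.298×10⁶ m.
Vis-viva: v² = μ(2/r − 1/a) = 4.904×10¹² × (1.065×10⁻⁶ − 2.327×10⁻⁷) = 4.079×10⁶ m²/s².
v = 2020 m/s.

v ≈ 2020 m/s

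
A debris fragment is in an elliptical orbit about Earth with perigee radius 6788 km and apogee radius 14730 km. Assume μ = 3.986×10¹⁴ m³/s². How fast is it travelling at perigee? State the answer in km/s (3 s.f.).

v ≈ 8.97 km/s

Semi-major axis a = (r_p + r_a)/2 = 10759 km = 1.076×10⁷ m.
Vis-viva: v² = μ(2/r − 1/a) = 3.986×10¹⁴ × (2.946×10⁻⁷ − 9.295×10⁻⁸) = 8.039×10⁷ m²/s².
v = 8966 m/s = 8.966 km/s.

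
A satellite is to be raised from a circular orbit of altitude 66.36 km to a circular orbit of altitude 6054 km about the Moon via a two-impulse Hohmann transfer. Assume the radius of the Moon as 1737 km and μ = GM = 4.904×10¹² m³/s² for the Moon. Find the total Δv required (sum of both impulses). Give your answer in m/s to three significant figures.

Δv_total ≈ 759 m/s

r₁ = 1737 + 66.36 = 1803.4 km = 1.8034×10⁶ m.
r₂ = 1737 + 6054 = 7791.0 km = 7.7910×10⁶ m.
Transfer ellipse a_t = (r₁ + r₂)/2 = 4.797×10⁶ m.
At r₁: circular v_c1 = √(μ/r₁) = 1649 m/s; transfer-perilune v_p = √[μ(2/r₁ − 1/a_t)] = 2102 m/s.
Δv₁ = v_p − v_c1 = 452.5 m/s.
At r₂: circular v_c2 = √(μ/r₂) = 793.4 m/s; transfer-apolune v_a = √[μ(2/r₂ − 1/a_t)] = 486.4 m/s.
Δv₂ = v_c2 − v_a = 306.9 m/s.
Total Δv = Δv₁ + Δv₂ = 759.4 m/s.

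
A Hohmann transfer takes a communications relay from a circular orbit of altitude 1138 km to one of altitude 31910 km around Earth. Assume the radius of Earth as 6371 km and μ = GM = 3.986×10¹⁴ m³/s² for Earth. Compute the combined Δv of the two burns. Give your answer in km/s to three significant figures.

r₁ = 6371 + 1138 = 7509.0 km = 7.5090×10⁶ m.
r₂ = 6371 + 31910 = 38281 km = 3.8281×10⁷ m.
Transfer ellipse a_t = (r₁ + r₂)/2 = 2.290×10⁷ m.
At r₁: circular v_c1 = √(μ/r₁) = 7286 m/s; transfer-perigee v_p = √[μ(2/r₁ − 1/a_t)] = 9421 m/s.
Δv₁ = v_p − v_c1 = 2135 m/s.
At r₂: circular v_c2 = √(μ/r₂) = 3227 m/s; transfer-apogee v_a = √[μ(2/r₂ − 1/a_t)] = 1848 m/s.
Δv₂ = v_c2 − v_a = 1379 m/s.
Total Δv = Δv₁ + Δv₂ = 3514 m/s = 3.514 km/s.

Δv_total ≈ 3.51 km/s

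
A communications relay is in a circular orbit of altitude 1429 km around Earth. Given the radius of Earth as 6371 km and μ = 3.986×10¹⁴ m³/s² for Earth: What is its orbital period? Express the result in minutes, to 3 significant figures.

T ≈ 114 minutes

r = 6371 + 1429 = 7800.0 km = 7.8000×10⁶ m.
Kepler's third law: T = 2π√(r³/μ) = 2π√((7.800×10⁶)³ / 3.986×10¹⁴).
r³/μ = 1.191×10⁶ s², so T = 2π × 1.091×10³ = 6.856×10³ s.
Converting: 6.856×10³ s ÷ 60.00 = 114.3 minutes.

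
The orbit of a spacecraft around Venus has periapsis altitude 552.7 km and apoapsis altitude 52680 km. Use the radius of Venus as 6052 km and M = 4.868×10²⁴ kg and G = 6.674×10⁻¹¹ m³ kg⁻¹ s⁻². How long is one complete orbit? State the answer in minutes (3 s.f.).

T ≈ 1080 minutes

μ = GM = 6.674×10⁻¹¹ × 4.868×10²⁴ = 3.249×10¹⁴ m³/s².
r_p = 6052 + 552.7 = 6604.7 km = 6.6047×10⁶ m.
r_a = 6052 + 52680 = 58732 km = 5.8732×10⁷ m.
Semi-major axis a = (r_p + r_a)/2 = (6604.7 + 58732)/2 = 32668 km = 3.267×10⁷ m.
By Kepler's third law T = 2π√(a³/μ) = 2π × 1.036×10⁴ = 6.509×10⁴ s.
= 1085 minutes.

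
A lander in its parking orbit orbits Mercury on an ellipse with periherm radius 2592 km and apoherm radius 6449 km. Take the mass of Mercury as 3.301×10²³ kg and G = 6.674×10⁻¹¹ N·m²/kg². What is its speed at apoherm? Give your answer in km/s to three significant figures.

μ = GM = 6.674×10⁻¹¹ × 3.301×10²³ = 2.203×10¹³ m³/s².
Semi-major axis a = (r_p + r_a)/2 = 4520.5 km = 4.520×10⁶ m.
Vis-viva: v² = μ(2/r − 1/a) = 2.203×10¹³ × (3.101×10⁻⁷ − 2.212×10⁻⁷) = 1.959×10⁶ m²/s².
v = 1400 m/s = 1.400 km/s.

v ≈ 1.40 km/s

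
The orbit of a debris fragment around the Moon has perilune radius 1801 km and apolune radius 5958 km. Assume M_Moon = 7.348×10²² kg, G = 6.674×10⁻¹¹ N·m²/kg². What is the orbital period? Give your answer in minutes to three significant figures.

T ≈ 361 minutes

μ = GM = 6.674×10⁻¹¹ × 7.348×10²² = 4.904×10¹² m³/s².
Semi-major axis a = (r_p + r_a)/2 = (1801.0 + 5958.0)/2 = 3879.5 km = 3.880×10⁶ m.
By Kepler's third law T = 2π√(a³/μ) = 2π × 3.451×10³ = 2.168×10⁴ s.
= 361.3 minutes.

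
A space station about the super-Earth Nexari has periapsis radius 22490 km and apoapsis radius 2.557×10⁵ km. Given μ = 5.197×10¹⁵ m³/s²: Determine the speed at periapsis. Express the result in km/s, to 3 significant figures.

Semi-major axis a = (r_p + r_a)/2 = 1.3910×10⁵ km = 1.391×10⁸ m.
Vis-viva: v² = μ(2/r − 1/a) = 5.197×10¹⁵ × (8.893×10⁻⁸ − 7.189×10⁻⁹) = 4.248×10⁸ m²/s².
v = 20610 m/s = 20.61 km/s.

v ≈ 20.6 km/s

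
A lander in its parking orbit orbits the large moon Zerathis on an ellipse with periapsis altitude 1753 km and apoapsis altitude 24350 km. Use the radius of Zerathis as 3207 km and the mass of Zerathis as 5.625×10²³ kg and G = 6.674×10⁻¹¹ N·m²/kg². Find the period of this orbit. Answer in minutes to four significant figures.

T ≈ 1120 minutes

μ = GM = 6.674×10⁻¹¹ × 5.625×10²³ = 3.754×10¹³ m³/s².
r_p = 3207 + 1753 = 4960.0 km = 4.9600×10⁶ m.
r_a = 3207 + 24350 = 27557 km = 2.7557×10⁷ m.
Semi-major axis a = (r_p + r_a)/2 = (4960.0 + 27557)/2 = 16258 km = 1.626×10⁷ m.
By Kepler's third law T = 2π√(a³/μ) = 2π × 1.070×10⁴ = 6.723×10⁴ s.
= 1120 minutes.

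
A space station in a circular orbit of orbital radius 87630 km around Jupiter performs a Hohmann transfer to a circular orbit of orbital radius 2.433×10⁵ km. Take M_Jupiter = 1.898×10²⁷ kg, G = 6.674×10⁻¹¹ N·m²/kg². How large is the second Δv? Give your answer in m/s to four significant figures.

Δv ≈ 6212 m/s

μ = GM = 6.674×10⁻¹¹ × 1.898×10²⁷ = 1.267×10¹⁷ m³/s².
r₁ = 87630 km = 8.763×10⁷ m.
r₂ = 2.433×10⁵ km = 2.433×10⁸ m.
Transfer ellipse a_t = (r₁ + r₂)/2 = 1.655×10⁸ m.
At r₁: circular v_c1 = √(μ/r₁) = 38020 m/s; transfer-perijove v_p = √[μ(2/r₁ − 1/a_t)] = 46100 m/s.
At r₂: circular v_c2 = √(μ/r₂) = 22820 m/s; transfer-apojove v_a = √[μ(2/r₂ − 1/a_t)] = 16610 m/s.
Δv₂ = v_c2 − v_a = 6212 m/s.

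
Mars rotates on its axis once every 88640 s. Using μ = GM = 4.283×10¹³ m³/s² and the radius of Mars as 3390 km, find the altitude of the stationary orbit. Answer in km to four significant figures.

h_sync ≈ 17040 km

A synchronous orbit has period T, so by Kepler's third law a = (μT²/4π²)^(1/3).
μT²/4π² = 4.283×10¹³ × (8.864×10⁴)² / 39.48 = 8.524×10²¹ m³.
a = 2.043×10⁷ m = 20428 km.
Altitude h = a − R = 20428 − 3390 = 17038 km.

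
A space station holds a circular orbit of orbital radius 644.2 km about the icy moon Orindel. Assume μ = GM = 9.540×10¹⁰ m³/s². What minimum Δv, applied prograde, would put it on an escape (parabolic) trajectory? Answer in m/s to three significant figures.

r = 644.2 km = 6.442×10⁵ m.
Circular speed v_c = √(μ/r) = 384.8 m/s.
Escape speed v_esc = √(2μ/r) = √2 × v_c = 544.2 m/s.
Δv = v_esc − v_c = 159.4 m/s.

Δv ≈ 159 m/s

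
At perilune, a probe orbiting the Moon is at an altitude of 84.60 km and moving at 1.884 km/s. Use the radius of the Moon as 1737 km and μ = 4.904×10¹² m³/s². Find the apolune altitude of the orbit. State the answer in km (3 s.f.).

apolune altitude ≈ 1790 km

r_p = 1737 + 84.60 = 1821.6 km = 1.822×10⁶ m.
Specific energy ε = v²/2 − μ/r = -9.174×10⁵ J/kg, so a = −μ/(2ε) = 2.673×10⁶ m.
The apsides satisfy r_p + r_a = 2a, so the apolune radius is 2a − r_p = 3.524×10⁶ m = 3523.9 km.
Apolune altitude = 3523.9 − 1737 = 1786.9 km.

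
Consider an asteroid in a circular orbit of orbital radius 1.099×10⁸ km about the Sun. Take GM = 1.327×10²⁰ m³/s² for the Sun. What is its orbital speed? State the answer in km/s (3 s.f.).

v ≈ 34.7 km/s

r = 1.099×10⁸ km = 1.099×10¹¹ m.
For a circular orbit v = √(μ/r) = √(1.327×10²⁰ / 1.099×10¹¹) = √(1.207×10⁹) = 34750 m/s.
That is 34.75 km/s.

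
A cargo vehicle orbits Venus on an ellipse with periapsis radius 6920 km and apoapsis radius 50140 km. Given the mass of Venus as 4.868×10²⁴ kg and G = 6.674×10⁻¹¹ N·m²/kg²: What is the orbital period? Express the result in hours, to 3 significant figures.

μ = GM = 6.674×10⁻¹¹ × 4.868×10²⁴ = 3.249×10¹⁴ m³/s².
Semi-major axis a = (r_p + r_a)/2 = (6920.0 + 50140)/2 = 28530 km = 2.853×10⁷ m.
By Kepler's third law T = 2π√(a³/μ) = 2π × 8.454×10³ = 5.312×10⁴ s.
= 14.76 hours.

T ≈ 14.8 hours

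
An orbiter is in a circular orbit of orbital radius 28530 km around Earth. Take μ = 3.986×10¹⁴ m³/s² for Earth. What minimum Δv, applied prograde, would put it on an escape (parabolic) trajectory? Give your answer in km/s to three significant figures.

Δv ≈ 1.55 km/s

r = 28530 km = 2.853×10⁷ m.
Circular speed v_c = √(μ/r) = 3738 m/s.
Escape speed v_esc = √(2μ/r) = √2 × v_c = 5286 m/s.
Δv = v_esc − v_c = 1548 m/s = 1.548 km/s.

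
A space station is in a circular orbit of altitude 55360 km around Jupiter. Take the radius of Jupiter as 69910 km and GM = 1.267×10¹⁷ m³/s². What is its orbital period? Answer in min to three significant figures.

r = 69910 + 55360 = 125270 km = 1.2527×10⁸ m.
Kepler's third law: T = 2π√(r³/μ) = 2π√((1.253×10⁸)³ / 1.267×10¹⁷).
r³/μ = 1.552×10⁷ s², so T = 2π × 3.939×10³ = 2.475×10⁴ s.
Converting: 2.475×10⁴ s ÷ 60.00 = 412.5 min.

T ≈ 412 min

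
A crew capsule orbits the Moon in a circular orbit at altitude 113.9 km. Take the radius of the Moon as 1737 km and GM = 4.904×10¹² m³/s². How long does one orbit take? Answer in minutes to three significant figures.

T ≈ 119 minutes

r = 1737 + 113.9 = 1850.9 km = 1.8509×10⁶ m.
Kepler's third law: T = 2π√(r³/μ) = 2π√((1.851×10⁶)³ / 4.904×10¹²).
r³/μ = 1.293×10⁶ s², so T = 2π × 1.137×10³ = 7.145×10³ s.
Converting: 7.145×10³ s ÷ 60.00 = 119.1 minutes.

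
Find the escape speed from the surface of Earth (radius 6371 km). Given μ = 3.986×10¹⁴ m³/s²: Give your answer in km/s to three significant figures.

r = R = 6.371×10⁶ m.
Escape speed v_esc = √(2μ/r) = √(2 × 3.986×10¹⁴ / 6.371×10⁶) = √(1.251×10⁸) = 11190 m/s.
= 11.19 km/s.

v_esc ≈ 11.2 km/s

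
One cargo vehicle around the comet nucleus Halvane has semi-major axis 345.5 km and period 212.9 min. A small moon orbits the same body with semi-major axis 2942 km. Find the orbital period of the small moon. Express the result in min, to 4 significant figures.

Kepler's third law: T² ∝ a³, so T₂ = T₁ (a₂/a₁)^(3/2).
a₂/a₁ = 8.515, (a₂/a₁)^(3/2) = 24.85.
T₂ = 212.9 × 24.85 = 5290 min.

T₂ ≈ 5290 min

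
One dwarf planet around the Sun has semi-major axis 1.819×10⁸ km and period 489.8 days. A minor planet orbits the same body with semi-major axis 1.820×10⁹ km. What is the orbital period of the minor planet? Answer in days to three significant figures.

T₂ ≈ 15500 days

Kepler's third law: T² ∝ a³, so T₂ = T₁ (a₂/a₁)^(3/2).
a₂/a₁ = 10.01, (a₂/a₁)^(3/2) = 31.65.
T₂ = 489.8 × 31.65 = 15500 days.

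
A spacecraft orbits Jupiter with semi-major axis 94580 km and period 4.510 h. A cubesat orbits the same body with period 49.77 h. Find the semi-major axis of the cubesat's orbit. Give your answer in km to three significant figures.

Kepler's third law: a³ ∝ T², so a₂ = a₁ (T₂/T₁)^(2/3).
T₂/T₁ = 11.04, (T₂/T₁)^(2/3) = 4.957.
a₂ = 94580 × 4.957 = 4.688×10⁵ km.

a₂ ≈ 4.69×10⁵ km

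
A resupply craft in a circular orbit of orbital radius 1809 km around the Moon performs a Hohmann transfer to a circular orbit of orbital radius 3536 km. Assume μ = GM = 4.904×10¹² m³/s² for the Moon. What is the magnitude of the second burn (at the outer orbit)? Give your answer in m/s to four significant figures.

r₁ = 1809 km = 1.809×10⁶ m.
r₂ = 3536 km = 3.536×10⁶ m.
Transfer ellipse a_t = (r₁ + r₂)/2 = 2.672×10⁶ m.
At r₁: circular v_c1 = √(μ/r₁) = 1646 m/s; transfer-perilune v_p = √[μ(2/r₁ − 1/a_t)] = 1894 m/s.
At r₂: circular v_c2 = √(μ/r₂) = 1178 m/s; transfer-apolune v_a = √[μ(2/r₂ − 1/a_t)] = 968.9 m/s.
Δv₂ = v_c2 − v_a = 208.8 m/s.

Δv ≈ 208.8 m/s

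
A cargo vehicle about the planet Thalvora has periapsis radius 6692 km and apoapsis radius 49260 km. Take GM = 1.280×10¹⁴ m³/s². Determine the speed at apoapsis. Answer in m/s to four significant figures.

Semi-major axis a = (r_p + r_a)/2 = 27976 km = 2.798×10⁷ m.
Vis-viva: v² = μ(2/r − 1/a) = 1.280×10¹⁴ × (4.060×10⁻⁸ − 3.574×10⁻⁸) = 6.216×10⁵ m²/s².
v = 788.4 m/s.

v ≈ 788.4 m/s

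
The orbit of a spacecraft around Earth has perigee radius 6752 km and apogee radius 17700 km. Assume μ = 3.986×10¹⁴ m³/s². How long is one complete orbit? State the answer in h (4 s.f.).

Semi-major axis a = (r_p + r_a)/2 = (6752.0 + 17700)/2 = 12226 km = 1.223×10⁷ m.
By Kepler's third law T = 2π√(a³/μ) = 2π × 2.141×10³ = 1.345×10⁴ s.
= 3.737 h.

T ≈ 3.737 h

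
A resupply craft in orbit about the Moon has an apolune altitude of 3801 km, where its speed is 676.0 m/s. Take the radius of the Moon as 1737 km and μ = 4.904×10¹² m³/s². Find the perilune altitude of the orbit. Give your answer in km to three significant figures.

perilune altitude ≈ 189 km

r_a = 1737 + 3801 = 5538.0 km = 5.538×10⁶ m.
Specific energy ε = v²/2 − μ/r = -6.570×10⁵ J/kg, so a = −μ/(2ε) = 3.732×10⁶ m.
The apsides satisfy r_p + r_a = 2a, so the perilune radius is 2a − r_a = 1.926×10⁶ m = 1925.9 km.
Perilune altitude = 1925.9 − 1737 = 188.89 km.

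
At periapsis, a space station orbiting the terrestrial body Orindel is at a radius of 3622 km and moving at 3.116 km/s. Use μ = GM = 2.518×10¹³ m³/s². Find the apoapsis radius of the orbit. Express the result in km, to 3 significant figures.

r_p = 3.622×10⁶ m.
Specific energy ε = v²/2 − μ/r = -2.097×10⁶ J/kg, so a = −μ/(2ε) = 6.003×10⁶ m.
The apsides satisfy r_p + r_a = 2a, so the apoapsis radius is 2a − r_p = 8.384×10⁶ m = 8384.3 km.

apoapsis radius ≈ 8380 km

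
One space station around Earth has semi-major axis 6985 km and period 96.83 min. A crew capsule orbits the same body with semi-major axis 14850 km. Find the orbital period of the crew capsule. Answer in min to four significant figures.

Kepler's third law: T² ∝ a³, so T₂ = T₁ (a₂/a₁)^(3/2).
a₂/a₁ = 2.126, (a₂/a₁)^(3/2) = 3.100.
T₂ = 96.83 × 3.100 = 300.2 min.

T₂ ≈ 300.2 min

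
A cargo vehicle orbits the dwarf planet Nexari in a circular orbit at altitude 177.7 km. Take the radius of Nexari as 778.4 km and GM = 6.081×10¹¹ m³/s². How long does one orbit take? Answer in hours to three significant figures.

T ≈ 2.09 hours

r = 778.4 + 177.7 = 956.10 km = 9.5610×10⁵ m.
Kepler's third law: T = 2π√(r³/μ) = 2π√((9.561×10⁵)³ / 6.081×10¹¹).
r³/μ = 1.437×10⁶ s², so T = 2π × 1.199×10³ = 7.533×10³ s.
Converting: 7.533×10³ s ÷ 3600 = 2.092 hours.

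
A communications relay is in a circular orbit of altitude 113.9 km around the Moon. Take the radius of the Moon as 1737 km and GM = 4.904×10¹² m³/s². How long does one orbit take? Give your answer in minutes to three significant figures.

T ≈ 119 minutes

r = 1737 + 113.9 = 1850.9 km = 1.8509×10⁶ m.
Kepler's third law: T = 2π√(r³/μ) = 2π√((1.851×10⁶)³ / 4.904×10¹²).
r³/μ = 1.293×10⁶ s², so T = 2π × 1.137×10³ = 7.145×10³ s.
Converting: 7.145×10³ s ÷ 60.00 = 119.1 minutes.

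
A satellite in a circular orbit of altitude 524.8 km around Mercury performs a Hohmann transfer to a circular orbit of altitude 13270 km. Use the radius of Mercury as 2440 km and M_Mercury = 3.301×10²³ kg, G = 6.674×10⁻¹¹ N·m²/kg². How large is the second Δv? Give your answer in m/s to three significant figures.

μ = GM = 6.674×10⁻¹¹ × 3.301×10²³ = 2.203×10¹³ m³/s².
r₁ = 2440 + 524.8 = 2964.8 km = 2.9648×10⁶ m.
r₂ = 2440 + 13270 = 15710 km = 1.5710×10⁷ m.
Transfer ellipse a_t = (r₁ + r₂)/2 = 9.337×10⁶ m.
At r₁: circular v_c1 = √(μ/r₁) = 2726 m/s; transfer-periherm v_p = √[μ(2/r₁ − 1/a_t)] = 3536 m/s.
At r₂: circular v_c2 = √(μ/r₂) = 1184 m/s; transfer-apoherm v_a = √[μ(2/r₂ − 1/a_t)] = 667.3 m/s.
Δv₂ = v_c2 − v_a = 516.9 m/s.

Δv ≈ 517 m/s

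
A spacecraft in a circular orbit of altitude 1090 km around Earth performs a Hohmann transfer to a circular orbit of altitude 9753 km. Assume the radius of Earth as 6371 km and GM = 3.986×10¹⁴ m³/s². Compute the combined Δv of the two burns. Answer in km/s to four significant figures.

Δv_total ≈ 2.255 km/s

r₁ = 6371 + 1090 = 7461.0 km = 7.4610×10⁶ m.
r₂ = 6371 + 9753 = 16124 km = 1.6124×10⁷ m.
Transfer ellipse a_t = (r₁ + r₂)/2 = 1.179×10⁷ m.
At r₁: circular v_c1 = √(μ/r₁) = 7309 m/s; transfer-perigee v_p = √[μ(2/r₁ − 1/a_t)] = 8547 m/s.
Δv₁ = v_p − v_c1 = 1238 m/s.
At r₂: circular v_c2 = √(μ/r₂) = 4972 m/s; transfer-apogee v_a = √[μ(2/r₂ − 1/a_t)] = 3955 m/s.
Δv₂ = v_c2 − v_a = 1017 m/s.
Total Δv = Δv₁ + Δv₂ = 2255 m/s = 2.255 km/s.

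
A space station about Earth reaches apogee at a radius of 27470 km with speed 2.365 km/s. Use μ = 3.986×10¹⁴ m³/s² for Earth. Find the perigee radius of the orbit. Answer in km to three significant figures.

r_a = 2.747×10⁷ m.
Specific energy ε = v²/2 − μ/r = -1.171×10⁷ J/kg, so a = −μ/(2ε) = 1.701×10⁷ m.
The apsides satisfy r_p + r_a = 2a, so the perigee radius is 2a − r_a = 6.558×10⁶ m = 6558.3 km.

perigee radius ≈ 6560 km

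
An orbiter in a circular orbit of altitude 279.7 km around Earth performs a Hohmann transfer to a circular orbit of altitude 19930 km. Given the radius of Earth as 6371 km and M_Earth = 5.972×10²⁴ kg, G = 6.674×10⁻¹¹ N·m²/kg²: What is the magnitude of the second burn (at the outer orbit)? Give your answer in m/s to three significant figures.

Δv ≈ 1420 m/s

μ = GM = 6.674×10⁻¹¹ × 5.972×10²⁴ = 3.986×10¹⁴ m³/s².
r₁ = 6371 + 279.7 = 6650.7 km = 6.6507×10⁶ m.
r₂ = 6371 + 19930 = 26301 km = 2.6301×10⁷ m.
Transfer ellipse a_t = (r₁ + r₂)/2 = 1.648×10⁷ m.
At r₁: circular v_c1 = √(μ/r₁) = 7741 m/s; transfer-perigee v_p = √[μ(2/r₁ − 1/a_t)] = 9781 m/s.
At r₂: circular v_c2 = √(μ/r₂) = 3893 m/s; transfer-apogee v_a = √[μ(2/r₂ − 1/a_t)] = 2473 m/s.
Δv₂ = v_c2 − v_a = 1420 m/s.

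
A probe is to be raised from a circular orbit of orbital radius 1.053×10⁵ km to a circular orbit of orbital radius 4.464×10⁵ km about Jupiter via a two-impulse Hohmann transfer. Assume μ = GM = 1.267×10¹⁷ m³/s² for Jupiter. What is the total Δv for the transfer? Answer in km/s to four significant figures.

r₁ = 1.053×10⁵ km = 1.053×10⁸ m.
r₂ = 4.464×10⁵ km = 4.464×10⁸ m.
Transfer ellipse a_t = (r₁ + r₂)/2 = 2.758×10⁸ m.
At r₁: circular v_c1 = √(μ/r₁) = 34690 m/s; transfer-perijove v_p = √[μ(2/r₁ − 1/a_t)] = 44130 m/s.
Δv₁ = v_p − v_c1 = 9439 m/s.
At r₂: circular v_c2 = √(μ/r₂) = 16850 m/s; transfer-apojove v_a = √[μ(2/r₂ − 1/a_t)] = 10410 m/s.
Δv₂ = v_c2 − v_a = 6438 m/s.
Total Δv = Δv₁ + Δv₂ = 15880 m/s = 15.88 km/s.

Δv_total ≈ 15.88 km/s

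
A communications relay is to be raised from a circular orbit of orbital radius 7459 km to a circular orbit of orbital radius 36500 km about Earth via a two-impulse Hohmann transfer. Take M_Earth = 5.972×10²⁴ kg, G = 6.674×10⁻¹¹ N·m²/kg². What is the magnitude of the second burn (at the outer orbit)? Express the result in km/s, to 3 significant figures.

μ = GM = 6.674×10⁻¹¹ × 5.972×10²⁴ = 3.986×10¹⁴ m³/s².
r₁ = 7459 km = 7.459×10⁶ m.
r₂ = 36500 km = 3.650×10⁷ m.
Transfer ellipse a_t = (r₁ + r₂)/2 = 2.198×10⁷ m.
At r₁: circular v_c1 = √(μ/r₁) = 7310 m/s; transfer-perigee v_p = √[μ(2/r₁ − 1/a_t)] = 9420 m/s.
At r₂: circular v_c2 = √(μ/r₂) = 3305 m/s; transfer-apogee v_a = √[μ(2/r₂ − 1/a_t)] = 1925 m/s.
Δv₂ = v_c2 − v_a = 1379 m/s.
= 1.379 km/s.

Δv ≈ 1.38 km/s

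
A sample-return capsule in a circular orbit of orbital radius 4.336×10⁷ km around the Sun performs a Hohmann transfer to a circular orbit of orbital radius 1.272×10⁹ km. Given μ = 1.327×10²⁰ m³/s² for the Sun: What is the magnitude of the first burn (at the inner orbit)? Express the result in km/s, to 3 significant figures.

Δv ≈ 21.6 km/s

r₁ = 4.336×10⁷ km = 4.336×10¹⁰ m.
r₂ = 1.272×10⁹ km = 1.272×10¹² m.
Transfer ellipse a_t = (r₁ + r₂)/2 = 6.577×10¹¹ m.
At r₁: circular v_c1 = √(μ/r₁) = 55320 m/s; transfer-perihelion v_p = √[μ(2/r₁ − 1/a_t)] = 76940 m/s.
Δv₁ = v_p − v_c1 = 21610 m/s.
= 21.61 km/s.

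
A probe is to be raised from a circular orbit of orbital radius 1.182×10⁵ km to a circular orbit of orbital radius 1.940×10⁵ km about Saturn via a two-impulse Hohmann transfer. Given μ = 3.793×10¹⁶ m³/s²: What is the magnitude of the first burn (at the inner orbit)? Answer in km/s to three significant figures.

Δv ≈ 2.06 km/s

r₁ = 1.182×10⁵ km = 1.182×10⁸ m.
r₂ = 1.940×10⁵ km = 1.940×10⁸ m.
Transfer ellipse a_t = (r₁ + r₂)/2 = 1.561×10⁸ m.
At r₁: circular v_c1 = √(μ/r₁) = 17910 m/s; transfer-perikrone v_p = √[μ(2/r₁ − 1/a_t)] = 19970 m/s.
Δv₁ = v_p − v_c1 = 2057 m/s.
= 2.057 km/s.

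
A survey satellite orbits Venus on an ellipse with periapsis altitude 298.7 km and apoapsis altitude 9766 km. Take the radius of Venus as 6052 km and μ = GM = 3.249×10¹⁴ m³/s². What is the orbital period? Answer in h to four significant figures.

T ≈ 3.573 h

r_p = 6052 + 298.7 = 6350.7 km = 6.3507×10⁶ m.
r_a = 6052 + 9766 = 15818 km = 1.5818×10⁷ m.
Semi-major axis a = (r_p + r_a)/2 = (6350.7 + 15818)/2 = 11084 km = 1.108×10⁷ m.
By Kepler's third law T = 2π√(a³/μ) = 2π × 2.047×10³ = 1.286×10⁴ s.
= 3.573 h.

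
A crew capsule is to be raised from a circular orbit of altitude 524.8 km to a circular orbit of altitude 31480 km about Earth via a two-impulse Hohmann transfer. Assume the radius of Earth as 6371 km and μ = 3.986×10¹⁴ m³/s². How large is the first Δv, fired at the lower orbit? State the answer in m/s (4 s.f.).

r₁ = 6371 + 524.8 = 6895.8 km = 6.8958×10⁶ m.
r₂ = 6371 + 31480 = 37851 km = 3.7851×10⁷ m.
Transfer ellipse a_t = (r₁ + r₂)/2 = 2.237×10⁷ m.
At r₁: circular v_c1 = √(μ/r₁) = 7603 m/s; transfer-perigee v_p = √[μ(2/r₁ − 1/a_t)] = 9889 m/s.
Δv₁ = v_p − v_c1 = 2286 m/s.

Δv ≈ 2286 m/s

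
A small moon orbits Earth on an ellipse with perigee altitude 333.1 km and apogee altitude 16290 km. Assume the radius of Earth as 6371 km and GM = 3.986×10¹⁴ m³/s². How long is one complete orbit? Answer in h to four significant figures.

r_p = 6371 + 333.1 = 6704.1 km = 6.7041×10⁶ m.
r_a = 6371 + 16290 = 22661 km = 2.2661×10⁷ m.
Semi-major axis a = (r_p + r_a)/2 = (6704.1 + 22661)/2 = 14683 km = 1.468×10⁷ m.
By Kepler's third law T = 2π√(a³/μ) = 2π × 2.818×10³ = 1.771×10⁴ s.
= 4.918 h.

T ≈ 4.918 h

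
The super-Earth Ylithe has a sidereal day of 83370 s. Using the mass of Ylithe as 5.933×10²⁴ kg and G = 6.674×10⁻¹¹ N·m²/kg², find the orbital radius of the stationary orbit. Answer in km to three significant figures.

μ = GM = 6.674×10⁻¹¹ × 5.933×10²⁴ = 3.960×10¹⁴ m³/s².
A synchronous orbit has period T, so by Kepler's third law a = (μT²/4π²)^(1/3).
μT²/4π² = 3.960×10¹⁴ × (8.337×10⁴)² / 39.48 = 6.971×10²² m³.
a = 4.116×10⁷ m = 41157 km.

r_sync ≈ 41200 km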